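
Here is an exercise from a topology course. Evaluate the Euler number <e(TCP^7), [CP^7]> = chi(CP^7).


For any closed oriented manifold, <e(TM),[M]> = chi(M).
chi(CP^7) = 7+1 = 8

8


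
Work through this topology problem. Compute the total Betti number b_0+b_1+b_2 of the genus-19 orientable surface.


For Sigma_19: b_0 = 1, b_1 = 2g = 38, b_2 = 1.
Total = 1 + 38 + 1 = 40

40


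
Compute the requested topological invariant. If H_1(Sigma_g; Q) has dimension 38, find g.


For a closed orientable surface: b_1 = 2g.
38 = 2g
g = 38 / 2 = 19

19


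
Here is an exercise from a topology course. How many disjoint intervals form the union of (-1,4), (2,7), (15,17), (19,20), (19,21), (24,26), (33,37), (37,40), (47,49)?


Sort and merge overlapping open intervals.
Merged: (-1,7), (15,17), (19,21), (24,26), (33,37), (37,40), (47,49).
Number of components = 7

7


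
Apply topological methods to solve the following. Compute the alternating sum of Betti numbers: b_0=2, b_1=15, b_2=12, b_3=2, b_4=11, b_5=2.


chi = sum_k (-1)^k b_k.
= (2) + (-15) + (12) + (-2) + (11) + (-2)
= 6

6


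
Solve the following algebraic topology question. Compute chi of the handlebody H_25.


A genus-g handlebody deformation retracts to a wedge of g circles.
chi(vee_g S^1) = 1 - g.
chi(H_25) = 1 - 25 = -24

-24


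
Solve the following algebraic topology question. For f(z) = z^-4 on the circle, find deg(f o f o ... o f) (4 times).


deg(f) = -4. Degree is multiplicative: deg(f^4) = (deg f)^4.
deg(f^4) = (-4)^4 = 256

256


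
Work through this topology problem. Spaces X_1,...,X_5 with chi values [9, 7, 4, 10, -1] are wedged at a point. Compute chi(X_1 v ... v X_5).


chi(A v B) = chi(A) + chi(B) - 1 (one point identified).
For 5 spaces: chi = (sum chi_i) - (5 - 1).
sum = 29; chi = 29 - 4 = 25

25


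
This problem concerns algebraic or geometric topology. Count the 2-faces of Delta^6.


Delta^6 has 6+1 vertices. A 2-face is a choice of 2+1 vertices.
f_2 = C(6+1, 2+1) = C(7,3) = 35

35


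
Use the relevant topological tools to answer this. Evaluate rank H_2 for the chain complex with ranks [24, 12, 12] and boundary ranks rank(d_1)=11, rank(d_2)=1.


rank H_k = rank(ker d_k) - rank(im d_{k+1}).
rank(ker d_2) = rank(C_2) - rank(d_2) = 12 - 1 = 11.
rank(im d_{2+1}) = 0.
rank H_2 = 11 - 0 = 11

11


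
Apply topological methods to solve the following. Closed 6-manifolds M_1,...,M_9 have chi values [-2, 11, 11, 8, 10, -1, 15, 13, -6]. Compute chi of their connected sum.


For n-manifolds: chi(A#B) = chi(A) + chi(B) - chi(S^6).
chi(S^6) = 1 + (-1)^6 = 2.
chi(#) = (sum chi_i) - (9-1)*chi(S^6) = 59 - 8*2 = 43

43


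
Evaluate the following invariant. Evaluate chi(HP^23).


HP^23 has one cell in each dimension 0, 4, ..., 4*23 (23+1 cells, all even-dim).
chi = 23 + 1 = 24

24


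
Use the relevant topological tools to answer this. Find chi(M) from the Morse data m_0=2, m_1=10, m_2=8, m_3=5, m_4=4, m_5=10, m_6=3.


Morse theory: chi(M) = sum_k (-1)^k m_k where m_k = #(index-k critical points).
= (2) + (-10) + (8) + (-5) + (4) + (-10) + (3) = -8

-8


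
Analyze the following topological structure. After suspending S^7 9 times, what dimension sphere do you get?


Each suspension raises dimension by 1: Sigma S^n = S^{n+1}.
Sigma^9 S^7 = S^{7+9} = S^16

16


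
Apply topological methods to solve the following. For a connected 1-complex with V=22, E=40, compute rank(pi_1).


For a connected graph: rank(pi_1) = b_1 = E - V + 1 = 1 - chi.
chi = V - E = 22 - 40 = -18.
rank = 1 - (-18) = 40 - 22 + 1 = 19

19


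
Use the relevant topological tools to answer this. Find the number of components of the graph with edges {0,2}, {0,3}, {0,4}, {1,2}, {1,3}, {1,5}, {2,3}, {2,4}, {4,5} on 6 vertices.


Run DFS/union-find over 6 vertices.
V = 6, E = 9.
Number of components = 1

1


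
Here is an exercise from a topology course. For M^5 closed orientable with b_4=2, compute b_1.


Poincare duality for closed orientable n-manifolds: b_k = b_{n-k}.
Here n = 5, so b_1 = b_4 = 2

2


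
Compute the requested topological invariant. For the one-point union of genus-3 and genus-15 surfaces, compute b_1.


For a wedge: H_1(A v B) = H_1(A) + H_1(B).
b_1(Sigma_3) = 6, b_1(Sigma_15) = 30.
b_1 = 6 + 30 = 36

36


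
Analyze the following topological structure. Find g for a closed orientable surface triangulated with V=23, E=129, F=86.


chi = V - E + F = 23 - 129 + 86 = -20
For orientable closed surface: chi = 2 - 2g, so g = (2 - chi)/2.
g = (2 - (-20)) / 2 = 22 / 2 = 11

11


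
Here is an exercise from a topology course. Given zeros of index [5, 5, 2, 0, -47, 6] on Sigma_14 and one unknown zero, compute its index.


Poincare-Hopf: sum of indices = chi(M).
chi(Sigma_14) = 2 - 2*14 = -26.
Sum of known indices = -29.
x = chi - (sum known) = -26 - (-29) = 3

3


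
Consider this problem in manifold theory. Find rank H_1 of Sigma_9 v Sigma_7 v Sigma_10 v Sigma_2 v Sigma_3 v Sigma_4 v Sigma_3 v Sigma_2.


For a wedge X v Y: reduced H_k(X v Y) = H_k(X) + H_k(Y).
Each Sigma_g contributes b_1 = 2g.
b_1 = 18 + 14 + 20 + 4 + 6 + 8 + 6 + 4 = 80

80


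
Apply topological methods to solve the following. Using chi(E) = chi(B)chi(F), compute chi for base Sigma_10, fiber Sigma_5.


For a fiber bundle F -> E -> B (with CW structure): chi(E) = chi(B) * chi(F).
chi(Sigma_10) = -18, chi(Sigma_5) = -8.
chi(E) = (-18) * (-8) = 144

144


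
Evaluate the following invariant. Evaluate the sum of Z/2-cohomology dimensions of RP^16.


H^k(RP^16; Z/2) = Z/2 for each 0 <= k <= 16.
Total dimension = 16 + 1 = 17

17


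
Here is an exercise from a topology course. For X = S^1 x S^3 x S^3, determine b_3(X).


Each S^d has Poincare polynomial 1 + t^d.
The product S^1 x S^3 x S^3 has Poincare polynomial prod(1+t^d_i).
Expanding: b_0=1, b_1=1, b_3=2, b_4=2, b_6=1, b_7=1.
b_3 = 2

2


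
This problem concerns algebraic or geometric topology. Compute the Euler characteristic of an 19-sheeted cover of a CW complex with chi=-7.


For a finite covering: chi(E) = (number of sheets) * chi(B).
chi(E) = 19 * (-7) = -133

-133


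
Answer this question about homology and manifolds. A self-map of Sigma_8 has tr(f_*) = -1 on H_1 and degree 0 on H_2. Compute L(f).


L(f) = tr(f_0*) - tr(f_1*) + tr(f_2*).
= 1 - (-1) + (0)
= 2

2


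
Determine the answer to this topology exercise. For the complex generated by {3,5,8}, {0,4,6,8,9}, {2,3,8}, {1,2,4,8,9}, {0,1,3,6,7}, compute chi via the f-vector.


Enumerate all faces; f-vector: f_0=10, f_1=30, f_2=31, f_3=15, f_4=3.
chi = sum (-1)^k f_k = -1

-1


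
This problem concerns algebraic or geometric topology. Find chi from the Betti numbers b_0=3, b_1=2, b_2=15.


chi = sum_k (-1)^k b_k.
= (3) + (-2) + (15)
= 16

16


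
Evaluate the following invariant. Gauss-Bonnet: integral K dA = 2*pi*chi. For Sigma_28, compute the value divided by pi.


Gauss-Bonnet: integral K dA = 2*pi*chi(M).
chi(Sigma_28) = 2 - 2*28 = -54.
(integral K dA)/pi = 2*chi = 2*(-54) = -108

-108


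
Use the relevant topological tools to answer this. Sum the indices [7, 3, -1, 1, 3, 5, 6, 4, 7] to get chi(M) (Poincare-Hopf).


Poincare-Hopf: chi(M) = sum of indices of zeros.
chi = (7) + (3) + (-1) + (1) + (3) + (5) + (6) + (4) + (7) = 35

35


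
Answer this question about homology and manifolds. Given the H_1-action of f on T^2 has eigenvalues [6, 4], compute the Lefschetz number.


For a torus self-map: L(f) = det(I - A) where A acts on H_1.
L(f) = (1-6) * (1-4) = -5 * -3 = 15

15


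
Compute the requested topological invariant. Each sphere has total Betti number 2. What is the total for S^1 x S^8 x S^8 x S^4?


Total Betti number is multiplicative under products.
Each S^d (d>=1) has total Betti number 2.
There are 4 sphere factors.
Total = 2^4 = 16

16


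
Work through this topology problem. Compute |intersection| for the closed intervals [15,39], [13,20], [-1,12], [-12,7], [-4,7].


Intersection = [max(a_i), min(b_i)] = [15, 7].
Since 15 > 7, the intersection is empty.
Length = 0

0


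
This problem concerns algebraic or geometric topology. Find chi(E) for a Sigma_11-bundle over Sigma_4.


For a fiber bundle F -> E -> B (with CW structure): chi(E) = chi(B) * chi(F).
chi(Sigma_4) = -6, chi(Sigma_11) = -20.
chi(E) = (-6) * (-20) = 120

120


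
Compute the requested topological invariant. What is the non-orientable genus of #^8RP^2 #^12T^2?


Since a >= 1, the sum is non-orientable; each T^2 can be replaced by RP^2 # RP^2 (since T^2#RP^2 = 3RP^2).
Total crosscaps k = 8 + 2*12 = 32.
Check via chi: chi = 8*1 + 12*0 - (8+12-1)*2 = -30 = 2 - k = -30. Consistent.

32


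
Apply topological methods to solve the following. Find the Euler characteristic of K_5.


K_5: V = 5, E = C(5,2) = 10.
chi = V - E = 5 - 10 = -5

-5


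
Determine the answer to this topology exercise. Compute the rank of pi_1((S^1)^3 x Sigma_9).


pi_1(A x B) = pi_1(A) x pi_1(B); rank of abelianization = b_1.
b_1(T^3) = 3, b_1(Sigma_9) = 2*9 = 18.
b_1(product) = 3 + 18 = 21

21


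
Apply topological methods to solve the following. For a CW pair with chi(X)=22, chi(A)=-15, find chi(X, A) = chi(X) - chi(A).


Relative Euler characteristic: chi(X, A) = chi(X) - chi(A).
= 22 - (-15) = 37

37


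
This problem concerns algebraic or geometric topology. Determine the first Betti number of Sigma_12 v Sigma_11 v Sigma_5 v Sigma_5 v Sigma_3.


For a wedge X v Y: reduced H_k(X v Y) = H_k(X) + H_k(Y).
Each Sigma_g contributes b_1 = 2g.
b_1 = 24 + 22 + 10 + 10 + 6 = 72

72


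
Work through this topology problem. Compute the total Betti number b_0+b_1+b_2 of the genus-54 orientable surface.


For Sigma_54: b_0 = 1, b_1 = 2g = 108, b_2 = 1.
Total = 1 + 108 + 1 = 110

110


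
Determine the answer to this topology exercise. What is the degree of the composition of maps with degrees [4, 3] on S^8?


Degree is multiplicative: deg(composition) = product of degrees.
= (4) * (3) = 12

12


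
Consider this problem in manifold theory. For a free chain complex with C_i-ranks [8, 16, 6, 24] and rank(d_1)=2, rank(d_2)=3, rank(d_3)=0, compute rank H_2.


rank H_k = rank(ker d_k) - rank(im d_{k+1}).
rank(ker d_2) = rank(C_2) - rank(d_2) = 6 - 3 = 3.
rank(im d_{2+1}) = 0.
rank H_2 = 3 - 0 = 3

3


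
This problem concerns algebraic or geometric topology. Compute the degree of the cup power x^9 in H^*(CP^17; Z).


|x| = 2 in H^*(CP^n).
|x^9| = 9 * |x| = 9 * 2 = 18

18


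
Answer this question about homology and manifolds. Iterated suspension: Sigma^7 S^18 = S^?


Each suspension raises dimension by 1: Sigma S^n = S^{n+1}.
Sigma^7 S^18 = S^{18+7} = S^25

25


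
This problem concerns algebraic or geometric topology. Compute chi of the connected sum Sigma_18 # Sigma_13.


chi(Sigma_18) = 2 - 2*18 = -34
chi(Sigma_13) = 2 - 2*13 = -24
For surfaces: chi(A#B) = chi(A) + chi(B) - 2.
chi = -34 + -24 - 2 = -60

-60


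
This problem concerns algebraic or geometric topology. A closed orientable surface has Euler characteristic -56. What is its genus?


chi = 2 - 2g for closed orientable surfaces.
-56 = 2 - 2g
2g = 2 - (-56) = 58
g = 29

29


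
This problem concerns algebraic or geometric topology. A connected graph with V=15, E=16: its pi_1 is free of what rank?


For a connected graph: rank(pi_1) = b_1 = E - V + 1 = 1 - chi.
chi = V - E = 15 - 16 = -1.
rank = 1 - (-1) = 16 - 15 + 1 = 2

2


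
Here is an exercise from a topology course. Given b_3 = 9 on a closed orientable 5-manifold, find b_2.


Poincare duality for closed orientable n-manifolds: b_k = b_{n-k}.
Here n = 5, so b_2 = b_3 = 9

9


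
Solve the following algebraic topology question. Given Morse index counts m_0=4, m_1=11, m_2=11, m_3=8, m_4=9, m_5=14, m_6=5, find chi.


Morse theory: chi(M) = sum_k (-1)^k m_k where m_k = #(index-k critical points).
= (4) + (-11) + (11) + (-8) + (9) + (-14) + (5) = -4

-4


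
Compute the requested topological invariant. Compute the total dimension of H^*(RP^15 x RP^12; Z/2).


dim H^*(RP^n; Z/2) = n+1 (one Z/2 in each degree 0..n).
Total Betti number is multiplicative.
Total = (15+1) * (12+1) = 16 * 13 = 208

208


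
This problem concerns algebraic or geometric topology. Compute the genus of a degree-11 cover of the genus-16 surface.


For an n-sheeted cover: chi(E) = n * chi(B).
chi(Sigma_16) = 2 - 2*16 = -30.
chi(E) = 11 * (-30) = -330.
genus(E) = (2 - chi(E))/2 = (2 - (-330))/2 = 332/2 = 166

166


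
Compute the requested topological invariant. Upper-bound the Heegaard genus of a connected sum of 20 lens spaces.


Heegaard genus satisfies g(A#B) <= g(A) + g(B).
Each lens space has g = 1.
Upper bound: 20 * 1 = 20

20


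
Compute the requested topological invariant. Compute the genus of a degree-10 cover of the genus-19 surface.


For an n-sheeted cover: chi(E) = n * chi(B).
chi(Sigma_19) = 2 - 2*19 = -36.
chi(E) = 10 * (-36) = -360.
genus(E) = (2 - chi(E))/2 = (2 - (-360))/2 = 362/2 = 181

181


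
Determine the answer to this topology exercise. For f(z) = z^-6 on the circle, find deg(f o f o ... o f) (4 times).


deg(f) = -6. Degree is multiplicative: deg(f^4) = (deg f)^4.
deg(f^4) = (-6)^4 = 1296

1296


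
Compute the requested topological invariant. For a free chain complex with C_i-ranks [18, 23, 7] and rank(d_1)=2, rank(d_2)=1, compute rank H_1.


rank H_k = rank(ker d_k) - rank(im d_{k+1}).
rank(ker d_1) = rank(C_1) - rank(d_1) = 23 - 2 = 21.
rank(im d_{1+1}) = 1.
rank H_1 = 21 - 1 = 20

20


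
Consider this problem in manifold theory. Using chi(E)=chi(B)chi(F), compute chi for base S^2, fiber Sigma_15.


chi(S^2) = 2 (n even), chi(Sigma_15) = 2 - 2*15 = -28.
chi(E) = 2 * (-28) = -56

-56


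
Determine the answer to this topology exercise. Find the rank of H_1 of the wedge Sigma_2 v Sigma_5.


For a wedge: H_1(A v B) = H_1(A) + H_1(B).
b_1(Sigma_2) = 4, b_1(Sigma_5) = 10.
b_1 = 4 + 10 = 14

14


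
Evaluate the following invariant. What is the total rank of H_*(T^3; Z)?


b_k(T^3) = C(3,k), so the sum over k is sum_k C(3,k) = 2^3.
Total = 2^3 = 8

8


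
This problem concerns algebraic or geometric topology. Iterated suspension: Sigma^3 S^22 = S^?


Each suspension raises dimension by 1: Sigma S^n = S^{n+1}.
Sigma^3 S^22 = S^{22+3} = S^25

25


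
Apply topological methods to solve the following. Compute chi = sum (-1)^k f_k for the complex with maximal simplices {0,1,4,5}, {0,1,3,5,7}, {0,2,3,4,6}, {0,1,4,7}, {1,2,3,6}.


Enumerate all faces; f-vector: f_0=8, f_1=24, f_2=28, f_3=13, f_4=2.
chi = sum (-1)^k f_k = 1

1


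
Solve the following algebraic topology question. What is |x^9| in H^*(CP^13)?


|x| = 2 in H^*(CP^n).
|x^9| = 9 * |x| = 9 * 2 = 18

18


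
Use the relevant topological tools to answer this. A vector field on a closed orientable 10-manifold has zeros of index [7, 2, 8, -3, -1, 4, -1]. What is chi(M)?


Poincare-Hopf: chi(M) = sum of indices of zeros.
chi = (7) + (2) + (8) + (-3) + (-1) + (4) + (-1) = 16

16


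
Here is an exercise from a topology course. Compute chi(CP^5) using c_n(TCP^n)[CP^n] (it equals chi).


For any closed oriented manifold, <e(TM),[M]> = chi(M).
chi(CP^5) = 5+1 = 6

6


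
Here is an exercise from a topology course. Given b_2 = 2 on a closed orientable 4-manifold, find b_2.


Poincare duality for closed orientable n-manifolds: b_k = b_{n-k}.
Here n = 4, so b_2 = b_2 = 2

2


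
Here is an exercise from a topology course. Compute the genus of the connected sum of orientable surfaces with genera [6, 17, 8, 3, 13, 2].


Genus is additive under connected sum of orientable surfaces.
g = 6 + 17 + 8 + 3 + 13 + 2 = 49

49


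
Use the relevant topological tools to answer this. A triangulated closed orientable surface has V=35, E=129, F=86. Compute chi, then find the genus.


chi = V - E + F = 35 - 129 + 86 = -8
For orientable closed surface: chi = 2 - 2g, so g = (2 - chi)/2.
g = (2 - (-8)) / 2 = 10 / 2 = 5

5


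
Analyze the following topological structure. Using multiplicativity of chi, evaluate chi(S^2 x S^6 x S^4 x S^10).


chi is multiplicative: chi(X x Y) = chi(X) chi(Y).
Each even-dim sphere has chi = 2. There are 4 factors.
chi = 2^4 = 16

16


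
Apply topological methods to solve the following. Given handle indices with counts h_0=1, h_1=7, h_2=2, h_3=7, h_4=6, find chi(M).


Handles of index k contribute (-1)^k to chi (same as CW cells).
chi = (1) + (-7) + (2) + (-7) + (6) = -5

-5


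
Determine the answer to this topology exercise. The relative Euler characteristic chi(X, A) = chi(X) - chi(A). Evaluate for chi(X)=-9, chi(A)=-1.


Relative Euler characteristic: chi(X, A) = chi(X) - chi(A).
= -9 - (-1) = -8

-8


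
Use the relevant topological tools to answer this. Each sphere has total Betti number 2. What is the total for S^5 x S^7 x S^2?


Total Betti number is multiplicative under products.
Each S^d (d>=1) has total Betti number 2.
There are 3 sphere factors.
Total = 2^3 = 8

8


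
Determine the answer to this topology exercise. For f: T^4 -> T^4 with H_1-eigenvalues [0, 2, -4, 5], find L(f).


For a torus self-map: L(f) = det(I - A) where A acts on H_1.
L(f) = (1-0) * (1-2) * (1--4) * (1-5) = 1 * -1 * 5 * -4 = 20

20


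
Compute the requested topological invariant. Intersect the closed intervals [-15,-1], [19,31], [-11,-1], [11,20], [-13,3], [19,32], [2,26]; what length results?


Intersection = [max(a_i), min(b_i)] = [19, -1].
Since 19 > -1, the intersection is empty.
Length = 0

0


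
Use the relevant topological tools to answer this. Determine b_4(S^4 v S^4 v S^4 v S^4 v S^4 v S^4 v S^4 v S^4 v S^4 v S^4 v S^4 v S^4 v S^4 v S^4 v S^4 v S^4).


For a wedge of spheres, H_k (k>0) is free on one generator per sphere of dimension k.
Spheres of dimension 4: count = 16.
b_4 = 16

16


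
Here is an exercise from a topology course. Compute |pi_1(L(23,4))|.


pi_1(L(p,q)) = Z/pZ for any q coprime to p.
|pi_1(L(23,4))| = 23

23


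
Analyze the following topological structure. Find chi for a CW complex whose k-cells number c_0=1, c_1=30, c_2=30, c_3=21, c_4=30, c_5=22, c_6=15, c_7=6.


chi = sum_k (-1)^k c_k.
= (-1)^0*1 + (-1)^1*30 + (-1)^2*30 + (-1)^3*21 + (-1)^4*30 + (-1)^5*22 + (-1)^6*15 + (-1)^7*6
= (1) + (-30) + (30) + (-21) + (30) + (-22) + (15) + (-6)
= -3

-3


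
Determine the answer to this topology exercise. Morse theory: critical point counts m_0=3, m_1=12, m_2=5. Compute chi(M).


Morse theory: chi(M) = sum_k (-1)^k m_k where m_k = #(index-k critical points).
= (3) + (-12) + (5) = -4

-4


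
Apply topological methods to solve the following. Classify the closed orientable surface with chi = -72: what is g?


chi = 2 - 2g for closed orientable surfaces.
-72 = 2 - 2g
2g = 2 - (-72) = 74
g = 37

37


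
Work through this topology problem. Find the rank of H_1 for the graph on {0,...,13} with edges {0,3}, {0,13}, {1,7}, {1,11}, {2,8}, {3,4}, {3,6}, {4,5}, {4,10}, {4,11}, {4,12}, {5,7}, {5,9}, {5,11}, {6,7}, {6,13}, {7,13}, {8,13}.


b_1 = E - V + (number of components).
E = 18, V = 14, components = 1.
b_1 = 18 - 14 + 1 = 5

5


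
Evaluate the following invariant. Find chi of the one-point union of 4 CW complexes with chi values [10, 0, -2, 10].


chi(A v B) = chi(A) + chi(B) - 1 (one point identified).
For 4 spaces: chi = (sum chi_i) - (4 - 1).
sum = 18; chi = 18 - 3 = 15

15


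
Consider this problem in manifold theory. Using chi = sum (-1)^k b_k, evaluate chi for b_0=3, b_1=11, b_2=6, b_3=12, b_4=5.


chi = sum_k (-1)^k b_k.
= (3) + (-11) + (6) + (-12) + (5)
= -9

-9


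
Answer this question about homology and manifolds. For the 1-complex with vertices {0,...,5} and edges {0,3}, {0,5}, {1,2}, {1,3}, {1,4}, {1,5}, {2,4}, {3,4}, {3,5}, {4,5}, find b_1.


b_1 = E - V + (number of components).
E = 10, V = 6, components = 1.
b_1 = 10 - 6 + 1 = 5

5


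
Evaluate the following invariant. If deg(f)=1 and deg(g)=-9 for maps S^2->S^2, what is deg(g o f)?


Degree is multiplicative under composition: deg(g o f) = deg(g) * deg(f).
= -9 * 1 = -9

-9


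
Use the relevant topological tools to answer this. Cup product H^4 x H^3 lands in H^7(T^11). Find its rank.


Cup product: H^p x H^q -> H^{p+q}; here p+q = 4+3 = 7.
rank H^k(T^n) = C(n,k).
C(11,7) = 330

330


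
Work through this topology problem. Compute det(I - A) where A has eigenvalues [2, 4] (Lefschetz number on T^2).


For a torus self-map: L(f) = det(I - A) where A acts on H_1.
L(f) = (1-2) * (1-4) = -1 * -3 = 3

3


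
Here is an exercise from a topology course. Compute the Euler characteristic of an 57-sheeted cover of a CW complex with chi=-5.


For a finite covering: chi(E) = (number of sheets) * chi(B).
chi(E) = 57 * (-5) = -285

-285


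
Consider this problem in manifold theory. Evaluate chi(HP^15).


HP^15 has one cell in each dimension 0, 4, ..., 4*15 (15+1 cells, all even-dim).
chi = 15 + 1 = 16

16


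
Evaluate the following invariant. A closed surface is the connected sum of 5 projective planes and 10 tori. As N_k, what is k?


Since a >= 1, the sum is non-orientable; each T^2 can be replaced by RP^2 # RP^2 (since T^2#RP^2 = 3RP^2).
Total crosscaps k = 5 + 2*10 = 25.
Check via chi: chi = 5*1 + 10*0 - (5+10-1)*2 = -23 = 2 - k = -23. Consistent.

25


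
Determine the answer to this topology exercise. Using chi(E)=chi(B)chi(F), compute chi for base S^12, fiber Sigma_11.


chi(S^12) = 2 (n even), chi(Sigma_11) = 2 - 2*11 = -20.
chi(E) = 2 * (-20) = -40

-40


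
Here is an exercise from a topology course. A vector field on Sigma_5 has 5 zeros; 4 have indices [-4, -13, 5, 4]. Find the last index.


Poincare-Hopf: sum of indices = chi(M).
chi(Sigma_5) = 2 - 2*5 = -8.
Sum of known indices = -8.
x = chi - (sum known) = -8 - (-8) = 0

0


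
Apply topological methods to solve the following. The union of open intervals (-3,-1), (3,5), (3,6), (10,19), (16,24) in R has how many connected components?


Sort and merge overlapping open intervals.
Merged: (-3,-1), (3,6), (10,24).
Number of components = 3

3


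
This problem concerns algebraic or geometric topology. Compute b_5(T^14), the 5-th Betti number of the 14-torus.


By the Kunneth formula, b_k(T^n) = C(n,k).
b_5(T^14) = C(14,5).
C(14,5) = 14!/(5!*9!) = 2002

2002


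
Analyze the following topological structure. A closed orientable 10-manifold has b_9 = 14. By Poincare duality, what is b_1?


Poincare duality for closed orientable n-manifolds: b_k = b_{n-k}.
Here n = 10, so b_1 = b_9 = 14

14


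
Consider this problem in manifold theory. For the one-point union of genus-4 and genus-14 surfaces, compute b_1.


For a wedge: H_1(A v B) = H_1(A) + H_1(B).
b_1(Sigma_4) = 8, b_1(Sigma_14) = 28.
b_1 = 8 + 28 = 36

36


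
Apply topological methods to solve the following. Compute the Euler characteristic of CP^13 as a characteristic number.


For any closed oriented manifold, <e(TM),[M]> = chi(M).
chi(CP^13) = 13+1 = 14

14


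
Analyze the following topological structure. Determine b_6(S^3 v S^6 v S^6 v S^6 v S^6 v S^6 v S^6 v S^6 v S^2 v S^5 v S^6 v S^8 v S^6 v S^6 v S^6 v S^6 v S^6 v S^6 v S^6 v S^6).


For a wedge of spheres, H_k (k>0) is free on one generator per sphere of dimension k.
Spheres of dimension 6: count = 16.
b_6 = 16

16


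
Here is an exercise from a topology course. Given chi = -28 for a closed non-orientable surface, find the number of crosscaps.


chi = 2 - k for closed non-orientable surfaces with k crosscaps.
-28 = 2 - k
k = 2 - (-28) = 30

30


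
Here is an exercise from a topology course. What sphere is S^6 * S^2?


Join of spheres: S^m * S^n = S^{m+n+1}.
dim = 6 + 2 + 1 = 9

9


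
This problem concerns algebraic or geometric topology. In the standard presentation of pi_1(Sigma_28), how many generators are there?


Standard presentation: pi_1(Sigma_g) = <a_1,b_1,...,a_g,b_g | [a_1,b_1]...[a_g,b_g] = 1>.
Number of generators = 2g = 2*28 = 56

56


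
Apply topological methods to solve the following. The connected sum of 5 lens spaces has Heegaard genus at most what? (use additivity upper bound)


Heegaard genus satisfies g(A#B) <= g(A) + g(B).
Each lens space has g = 1.
Upper bound: 5 * 1 = 5

5


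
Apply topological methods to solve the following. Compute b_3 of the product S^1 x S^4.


Each S^d has Poincare polynomial 1 + t^d.
The product S^1 x S^4 has Poincare polynomial prod(1+t^d_i).
Expanding: b_0=1, b_1=1, b_4=1, b_5=1.
b_3 = 0

0


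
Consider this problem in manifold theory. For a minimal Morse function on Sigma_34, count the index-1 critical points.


A perfect Morse function has m_k = b_k.
For Sigma_34: b_0=1, b_1=2g=68, b_2=1.
Saddles m_1 = 2g = 68

68


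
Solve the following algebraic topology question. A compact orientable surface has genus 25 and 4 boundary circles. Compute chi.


For a compact orientable surface with genus g and b boundary components: chi = 2 - 2g - b.
chi = 2 - 2*25 - 4 = 2 - 50 - 4 = -52

-52


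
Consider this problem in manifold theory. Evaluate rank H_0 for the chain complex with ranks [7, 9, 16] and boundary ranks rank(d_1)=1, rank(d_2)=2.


rank H_k = rank(ker d_k) - rank(im d_{k+1}).
rank(ker d_0) = rank(C_0) - rank(d_0) = 7 - 0 = 7.
rank(im d_{0+1}) = 1.
rank H_0 = 7 - 1 = 6

6


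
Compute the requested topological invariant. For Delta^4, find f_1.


Delta^4 has 4+1 vertices. A 1-face is a choice of 1+1 vertices.
f_1 = C(4+1, 1+1) = C(5,2) = 10

10


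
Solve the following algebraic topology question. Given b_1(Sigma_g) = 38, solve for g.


For a closed orientable surface: b_1 = 2g.
38 = 2g
g = 38 / 2 = 19

19


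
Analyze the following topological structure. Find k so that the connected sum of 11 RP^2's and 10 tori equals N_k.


Since a >= 1, the sum is non-orientable; each T^2 can be replaced by RP^2 # RP^2 (since T^2#RP^2 = 3RP^2).
Total crosscaps k = 11 + 2*10 = 31.
Check via chi: chi = 11*1 + 10*0 - (11+10-1)*2 = -29 = 2 - k = -29. Consistent.

31


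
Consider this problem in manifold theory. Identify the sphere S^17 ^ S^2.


S^m ^ S^n = S^{m+n}.
k = 17 + 2 = 19

19


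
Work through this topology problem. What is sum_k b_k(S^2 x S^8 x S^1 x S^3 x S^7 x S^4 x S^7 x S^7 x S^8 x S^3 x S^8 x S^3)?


Total Betti number is multiplicative under products.
Each S^d (d>=1) has total Betti number 2.
There are 12 sphere factors.
Total = 2^12 = 4096

4096


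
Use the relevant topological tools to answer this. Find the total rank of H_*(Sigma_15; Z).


For Sigma_15: b_0 = 1, b_1 = 2g = 30, b_2 = 1.
Total = 1 + 30 + 1 = 32

32


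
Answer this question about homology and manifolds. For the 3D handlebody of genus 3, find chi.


A genus-g handlebody deformation retracts to a wedge of g circles.
chi(vee_g S^1) = 1 - g.
chi(H_3) = 1 - 3 = -2

-2


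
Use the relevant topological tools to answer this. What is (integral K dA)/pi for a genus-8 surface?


Gauss-Bonnet: integral K dA = 2*pi*chi(M).
chi(Sigma_8) = 2 - 2*8 = -14.
(integral K dA)/pi = 2*chi = 2*(-14) = -28

-28


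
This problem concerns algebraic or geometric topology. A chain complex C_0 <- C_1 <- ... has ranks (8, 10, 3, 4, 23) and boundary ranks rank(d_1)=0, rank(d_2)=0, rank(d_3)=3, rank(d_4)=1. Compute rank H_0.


rank H_k = rank(ker d_k) - rank(im d_{k+1}).
rank(ker d_0) = rank(C_0) - rank(d_0) = 8 - 0 = 8.
rank(im d_{0+1}) = 0.
rank H_0 = 8 - 0 = 8

8


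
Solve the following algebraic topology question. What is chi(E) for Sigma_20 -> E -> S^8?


chi(S^8) = 2 (n even), chi(Sigma_20) = 2 - 2*20 = -38.
chi(E) = 2 * (-38) = -76

-76


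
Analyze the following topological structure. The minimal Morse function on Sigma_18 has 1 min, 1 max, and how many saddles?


A perfect Morse function has m_k = b_k.
For Sigma_18: b_0=1, b_1=2g=36, b_2=1.
Saddles m_1 = 2g = 36

36


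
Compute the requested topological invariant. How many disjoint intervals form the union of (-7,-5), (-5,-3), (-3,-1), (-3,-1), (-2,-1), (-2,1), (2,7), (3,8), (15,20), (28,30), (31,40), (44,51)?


Sort and merge overlapping open intervals.
Merged: (-7,-5), (-5,-3), (-3,1), (2,8), (15,20), (28,30), (31,40), (44,51).
Number of components = 8

8


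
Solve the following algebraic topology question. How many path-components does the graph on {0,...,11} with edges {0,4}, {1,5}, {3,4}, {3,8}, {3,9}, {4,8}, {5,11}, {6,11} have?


Run DFS/union-find over 12 vertices.
V = 12, E = 8.
Number of components = 5

5


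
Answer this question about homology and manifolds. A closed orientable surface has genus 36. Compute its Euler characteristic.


For a closed orientable surface of genus g: chi = 2 - 2g.
Here g = 36.
chi = 2 - 2*36 = 2 - 72 = -70

-70


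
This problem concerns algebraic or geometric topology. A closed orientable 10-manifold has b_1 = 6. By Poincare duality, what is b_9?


Poincare duality for closed orientable n-manifolds: b_k = b_{n-k}.
Here n = 10, so b_9 = b_1 = 6

6


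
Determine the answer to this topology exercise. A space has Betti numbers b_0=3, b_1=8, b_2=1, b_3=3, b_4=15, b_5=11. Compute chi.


chi = sum_k (-1)^k b_k.
= (3) + (-8) + (1) + (-3) + (15) + (-11)
= -3

-3


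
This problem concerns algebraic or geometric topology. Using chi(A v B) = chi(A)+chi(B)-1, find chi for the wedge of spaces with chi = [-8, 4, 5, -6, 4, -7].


chi(A v B) = chi(A) + chi(B) - 1 (one point identified).
For 6 spaces: chi = (sum chi_i) - (6 - 1).
sum = -8; chi = -8 - 5 = -13

-13


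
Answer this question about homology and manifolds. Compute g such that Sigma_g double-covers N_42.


chi(N_42) = 2 - 42 = -40.
Double cover: chi(Sigma_g) = 2 * chi(N_42) = 2*(-40) = -80.
2 - 2g = -80, so g = (2 - (-80))/2 = 82/2 = 41

41


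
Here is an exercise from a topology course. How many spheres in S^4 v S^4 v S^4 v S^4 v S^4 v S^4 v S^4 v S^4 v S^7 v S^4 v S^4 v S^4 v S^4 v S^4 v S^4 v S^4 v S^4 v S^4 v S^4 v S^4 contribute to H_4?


For a wedge of spheres, H_k (k>0) is free on one generator per sphere of dimension k.
Spheres of dimension 4: count = 19.
b_4 = 19

19


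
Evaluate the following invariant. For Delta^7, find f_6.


Delta^7 has 7+1 vertices. A 6-face is a choice of 6+1 vertices.
f_6 = C(7+1, 6+1) = C(8,7) = 8

8


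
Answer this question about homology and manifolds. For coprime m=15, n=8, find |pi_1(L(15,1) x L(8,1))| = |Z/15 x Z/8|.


pi_1(X x Y) = pi_1(X) x pi_1(Y).
pi_1(L(15,1)) = Z/15, pi_1(L(8,1)) = Z/8.
|Z/15 x Z/8| = 15 * 8 = 120

120


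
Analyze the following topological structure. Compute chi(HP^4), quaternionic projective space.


HP^4 has one cell in each dimension 0, 4, ..., 4*4 (4+1 cells, all even-dim).
chi = 4 + 1 = 5

5


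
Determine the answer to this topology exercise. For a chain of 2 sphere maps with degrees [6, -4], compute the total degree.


Degree is multiplicative: deg(composition) = product of degrees.
= (6) * (-4) = -24

-24


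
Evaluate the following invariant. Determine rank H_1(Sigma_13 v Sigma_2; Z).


For a wedge: H_1(A v B) = H_1(A) + H_1(B).
b_1(Sigma_13) = 26, b_1(Sigma_2) = 4.
b_1 = 26 + 4 = 30

30


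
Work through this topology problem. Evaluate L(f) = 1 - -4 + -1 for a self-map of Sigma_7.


L(f) = tr(f_0*) - tr(f_1*) + tr(f_2*).
= 1 - (-4) + (-1)
= 4

4


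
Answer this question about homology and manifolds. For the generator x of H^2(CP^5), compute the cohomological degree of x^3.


|x| = 2 in H^*(CP^n).
|x^3| = 3 * |x| = 3 * 2 = 6

6


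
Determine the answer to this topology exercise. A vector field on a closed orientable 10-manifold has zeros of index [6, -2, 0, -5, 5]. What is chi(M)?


Poincare-Hopf: chi(M) = sum of indices of zeros.
chi = (6) + (-2) + (0) + (-5) + (5) = 4

4


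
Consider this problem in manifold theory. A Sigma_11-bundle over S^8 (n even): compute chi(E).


chi(S^8) = 2 (n even), chi(Sigma_11) = 2 - 2*11 = -20.
chi(E) = 2 * (-20) = -40

-40


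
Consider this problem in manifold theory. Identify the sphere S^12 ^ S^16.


S^m ^ S^n = S^{m+n}.
k = 12 + 16 = 28

28


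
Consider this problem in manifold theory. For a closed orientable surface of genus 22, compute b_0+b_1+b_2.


For Sigma_22: b_0 = 1, b_1 = 2g = 44, b_2 = 1.
Total = 1 + 44 + 1 = 46

46


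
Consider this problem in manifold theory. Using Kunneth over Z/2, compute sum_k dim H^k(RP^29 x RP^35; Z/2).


dim H^*(RP^n; Z/2) = n+1 (one Z/2 in each degree 0..n).
Total Betti number is multiplicative.
Total = (29+1) * (35+1) = 30 * 36 = 1080

1080


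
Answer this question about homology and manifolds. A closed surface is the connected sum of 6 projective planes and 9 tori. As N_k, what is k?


Since a >= 1, the sum is non-orientable; each T^2 can be replaced by RP^2 # RP^2 (since T^2#RP^2 = 3RP^2).
Total crosscaps k = 6 + 2*9 = 24.
Check via chi: chi = 6*1 + 9*0 - (6+9-1)*2 = -22 = 2 - k = -22. Consistent.

24


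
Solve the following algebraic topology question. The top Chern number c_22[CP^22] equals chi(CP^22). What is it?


For any closed oriented manifold, <e(TM),[M]> = chi(M).
chi(CP^22) = 22+1 = 23

23


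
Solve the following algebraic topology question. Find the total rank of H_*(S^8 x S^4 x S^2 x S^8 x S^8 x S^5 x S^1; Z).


Total Betti number is multiplicative under products.
Each S^d (d>=1) has total Betti number 2.
There are 7 sphere factors.
Total = 2^7 = 128

128


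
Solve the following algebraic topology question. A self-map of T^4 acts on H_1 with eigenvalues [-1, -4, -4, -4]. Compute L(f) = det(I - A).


For a torus self-map: L(f) = det(I - A) where A acts on H_1.
L(f) = (1--1) * (1--4) * (1--4) * (1--4) = 2 * 5 * 5 * 5 = 250

250


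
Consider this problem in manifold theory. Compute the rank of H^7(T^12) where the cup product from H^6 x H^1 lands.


Cup product: H^p x H^q -> H^{p+q}; here p+q = 6+1 = 7.
rank H^k(T^n) = C(n,k).
C(12,7) = 792

792


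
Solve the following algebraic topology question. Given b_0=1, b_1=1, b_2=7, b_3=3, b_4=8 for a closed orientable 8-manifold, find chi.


By Poincare duality b_k = b_{8-k}, so full Betti numbers: b_0=1, b_1=1, b_2=7, b_3=3, b_4=8, b_5=3, b_6=7, b_7=1, b_8=1.
chi = sum (-1)^k b_k = 16

16


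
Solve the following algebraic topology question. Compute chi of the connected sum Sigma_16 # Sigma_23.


chi(Sigma_16) = 2 - 2*16 = -30
chi(Sigma_23) = 2 - 2*23 = -44
For surfaces: chi(A#B) = chi(A) + chi(B) - 2.
chi = -30 + -44 - 2 = -76

-76


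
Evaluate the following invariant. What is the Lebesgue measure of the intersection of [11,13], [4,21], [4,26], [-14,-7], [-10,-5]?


Intersection = [max(a_i), min(b_i)] = [11, -7].
Since 11 > -7, the intersection is empty.
Length = 0

0


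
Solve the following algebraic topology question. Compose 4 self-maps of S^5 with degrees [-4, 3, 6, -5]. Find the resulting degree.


Degree is multiplicative: deg(composition) = product of degrees.
= (-4) * (3) * (6) * (-5) = 360

360


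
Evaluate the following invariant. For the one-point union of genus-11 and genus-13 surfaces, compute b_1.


For a wedge: H_1(A v B) = H_1(A) + H_1(B).
b_1(Sigma_11) = 22, b_1(Sigma_13) = 26.
b_1 = 22 + 26 = 48

48


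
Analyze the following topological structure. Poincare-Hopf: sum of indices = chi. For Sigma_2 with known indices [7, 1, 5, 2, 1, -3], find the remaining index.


Poincare-Hopf: sum of indices = chi(M).
chi(Sigma_2) = 2 - 2*2 = -2.
Sum of known indices = 13.
x = chi - (sum known) = -2 - (13) = -15

-15


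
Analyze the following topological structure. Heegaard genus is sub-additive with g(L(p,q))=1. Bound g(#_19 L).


Heegaard genus satisfies g(A#B) <= g(A) + g(B).
Each lens space has g = 1.
Upper bound: 19 * 1 = 19

19


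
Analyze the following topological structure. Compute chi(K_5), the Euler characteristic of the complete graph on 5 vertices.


K_5: V = 5, E = C(5,2) = 10.
chi = V - E = 5 - 10 = -5

-5


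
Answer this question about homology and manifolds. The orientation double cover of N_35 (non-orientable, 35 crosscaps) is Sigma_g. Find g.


chi(N_35) = 2 - 35 = -33.
Double cover: chi(Sigma_g) = 2 * chi(N_35) = 2*(-33) = -66.
2 - 2g = -66, so g = (2 - (-66))/2 = 68/2 = 34

34


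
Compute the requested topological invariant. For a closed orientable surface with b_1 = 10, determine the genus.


For a closed orientable surface: b_1 = 2g.
10 = 2g
g = 10 / 2 = 5

5


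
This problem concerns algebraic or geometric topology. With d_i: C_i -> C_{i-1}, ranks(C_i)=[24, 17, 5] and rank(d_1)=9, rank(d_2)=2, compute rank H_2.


rank H_k = rank(ker d_k) - rank(im d_{k+1}).
rank(ker d_2) = rank(C_2) - rank(d_2) = 5 - 2 = 3.
rank(im d_{2+1}) = 0.
rank H_2 = 3 - 0 = 3

3


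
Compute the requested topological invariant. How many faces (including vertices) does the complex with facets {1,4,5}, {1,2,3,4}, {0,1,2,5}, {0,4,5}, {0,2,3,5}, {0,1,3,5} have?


Each maximal simplex on m vertices has 2^m - 1 nonempty faces.
Take the union (dedupe shared faces).
Total distinct faces = 40

40


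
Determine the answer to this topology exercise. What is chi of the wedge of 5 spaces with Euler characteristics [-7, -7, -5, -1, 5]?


chi(A v B) = chi(A) + chi(B) - 1 (one point identified).
For 5 spaces: chi = (sum chi_i) - (5 - 1).
sum = -15; chi = -15 - 4 = -19

-19


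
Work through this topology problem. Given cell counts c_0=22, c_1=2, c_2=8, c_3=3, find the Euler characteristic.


chi = sum_k (-1)^k c_k.
= (-1)^0*22 + (-1)^1*2 + (-1)^2*8 + (-1)^3*3
= (22) + (-2) + (8) + (-3)
= 25

25


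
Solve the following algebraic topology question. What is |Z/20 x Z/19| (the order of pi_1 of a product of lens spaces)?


pi_1(X x Y) = pi_1(X) x pi_1(Y).
pi_1(L(20,1)) = Z/20, pi_1(L(19,1)) = Z/19.
|Z/20 x Z/19| = 20 * 19 = 380

380


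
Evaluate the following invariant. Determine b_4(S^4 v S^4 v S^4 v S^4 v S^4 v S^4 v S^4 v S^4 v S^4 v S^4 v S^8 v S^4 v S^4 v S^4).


For a wedge of spheres, H_k (k>0) is free on one generator per sphere of dimension k.
Spheres of dimension 4: count = 13.
b_4 = 13

13


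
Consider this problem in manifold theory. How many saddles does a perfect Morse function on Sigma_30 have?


A perfect Morse function has m_k = b_k.
For Sigma_30: b_0=1, b_1=2g=60, b_2=1.
Saddles m_1 = 2g = 60

60


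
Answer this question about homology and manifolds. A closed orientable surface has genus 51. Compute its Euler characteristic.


For a closed orientable surface of genus g: chi = 2 - 2g.
Here g = 51.
chi = 2 - 2*51 = 2 - 102 = -100

-100


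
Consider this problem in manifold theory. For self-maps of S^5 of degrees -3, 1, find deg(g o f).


Degree is multiplicative under composition: deg(g o f) = deg(g) * deg(f).
= 1 * -3 = -3

-3


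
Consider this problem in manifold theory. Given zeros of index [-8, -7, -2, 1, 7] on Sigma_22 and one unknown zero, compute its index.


Poincare-Hopf: sum of indices = chi(M).
chi(Sigma_22) = 2 - 2*22 = -42.
Sum of known indices = -9.
x = chi - (sum known) = -42 - (-9) = -33

-33


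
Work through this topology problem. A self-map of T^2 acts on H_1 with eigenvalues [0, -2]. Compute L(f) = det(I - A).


For a torus self-map: L(f) = det(I - A) where A acts on H_1.
L(f) = (1-0) * (1--2) = 1 * 3 = 3

3


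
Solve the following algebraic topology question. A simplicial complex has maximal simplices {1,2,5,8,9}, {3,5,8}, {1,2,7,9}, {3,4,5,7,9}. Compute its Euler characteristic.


Enumerate all faces; f-vector: f_0=8, f_1=22, f_2=24, f_3=11, f_4=2.
chi = sum (-1)^k f_k = 1

1


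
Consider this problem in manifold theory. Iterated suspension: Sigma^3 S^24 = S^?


Each suspension raises dimension by 1: Sigma S^n = S^{n+1}.
Sigma^3 S^24 = S^{24+3} = S^27

27
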